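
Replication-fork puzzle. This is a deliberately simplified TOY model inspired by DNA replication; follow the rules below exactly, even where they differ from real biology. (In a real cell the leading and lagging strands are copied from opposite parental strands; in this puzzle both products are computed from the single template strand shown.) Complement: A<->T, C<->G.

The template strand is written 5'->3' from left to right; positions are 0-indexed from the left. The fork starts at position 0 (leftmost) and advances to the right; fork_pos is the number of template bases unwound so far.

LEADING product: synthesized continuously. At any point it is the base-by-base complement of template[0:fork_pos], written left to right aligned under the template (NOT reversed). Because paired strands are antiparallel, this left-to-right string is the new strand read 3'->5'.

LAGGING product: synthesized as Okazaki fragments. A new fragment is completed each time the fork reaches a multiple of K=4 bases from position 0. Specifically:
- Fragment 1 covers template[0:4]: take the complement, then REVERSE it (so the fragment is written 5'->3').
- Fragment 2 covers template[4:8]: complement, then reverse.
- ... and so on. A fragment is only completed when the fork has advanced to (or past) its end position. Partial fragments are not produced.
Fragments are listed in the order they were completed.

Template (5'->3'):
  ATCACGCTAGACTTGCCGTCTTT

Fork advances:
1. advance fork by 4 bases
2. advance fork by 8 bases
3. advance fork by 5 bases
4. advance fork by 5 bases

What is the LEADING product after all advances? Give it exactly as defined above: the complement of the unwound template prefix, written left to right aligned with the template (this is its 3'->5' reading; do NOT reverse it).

Step 1: advance 4 -> fork_pos = 0 + 4 = 4.
Step 2: advance 8 -> fork_pos = 4 + 8 = 12.
Step 3: advance 5 -> fork_pos = 12 + 5 = 17.
Step 4: advance 5 -> fork_pos = 17 + 5 = 22.
Unwound prefix: template[0:22] = ATCACGCTAGACTTGCCGTCTT
Complement it base by base (A<->T, C<->G), keeping left-to-right order:
  [0:5] ATCAC -> TAGTG
  [5:10] GCTAG -> CGATC
  [10:15] ACTTG -> TGAAC
  [15:20] CCGTC -> GGCAG
  [20:22] TT -> AA
Concatenate: TAGTGCGATCTGAACGGCAGAA (length 22; written aligned with the template, i.e. 3'->5').

Answer: TAGTGCGATCTGAACGGCAGAA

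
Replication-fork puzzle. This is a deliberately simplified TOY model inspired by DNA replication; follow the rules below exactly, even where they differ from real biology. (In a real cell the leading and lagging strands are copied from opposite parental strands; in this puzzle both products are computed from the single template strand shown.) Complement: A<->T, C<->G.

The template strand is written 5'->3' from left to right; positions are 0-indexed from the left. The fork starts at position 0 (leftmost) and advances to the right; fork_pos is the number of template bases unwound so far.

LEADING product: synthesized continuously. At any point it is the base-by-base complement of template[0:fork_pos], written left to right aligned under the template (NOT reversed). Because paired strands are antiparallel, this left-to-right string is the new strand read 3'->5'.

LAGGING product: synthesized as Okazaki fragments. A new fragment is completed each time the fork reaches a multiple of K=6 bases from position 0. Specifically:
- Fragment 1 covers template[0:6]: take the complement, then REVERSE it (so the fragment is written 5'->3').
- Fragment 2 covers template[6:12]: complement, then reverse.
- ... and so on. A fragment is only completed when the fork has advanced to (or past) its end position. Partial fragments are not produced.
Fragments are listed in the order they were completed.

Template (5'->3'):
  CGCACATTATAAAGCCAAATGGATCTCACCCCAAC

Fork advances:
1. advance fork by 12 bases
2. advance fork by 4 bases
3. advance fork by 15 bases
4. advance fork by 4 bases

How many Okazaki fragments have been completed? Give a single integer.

Step 1: advance 12 -> fork_pos = 0 + 12 = 12. Reached multiple(s) of 6: 6, 12 -> fragments 1-2 completed (2 total).
Step 2: advance 4 -> fork_pos = 12 + 4 = 16. Next multiple of 6 is 18 (not reached); still 2 fragment(s).
Step 3: advance 15 -> fork_pos = 16 + 15 = 31. Reached multiple(s) of 6: 18, 24, 30 -> fragments 3-5 completed (5 total).
Step 4: advance 4 -> fork_pos = 31 + 4 = 35. Next multiple of 6 is 36 (not reached); still 5 fragment(s).
Check: final fork_pos = 35; the multiples of 6 that are <= 35 are 6..30 -> 35 // 6 = 5 completed fragment(s).

Answer: 5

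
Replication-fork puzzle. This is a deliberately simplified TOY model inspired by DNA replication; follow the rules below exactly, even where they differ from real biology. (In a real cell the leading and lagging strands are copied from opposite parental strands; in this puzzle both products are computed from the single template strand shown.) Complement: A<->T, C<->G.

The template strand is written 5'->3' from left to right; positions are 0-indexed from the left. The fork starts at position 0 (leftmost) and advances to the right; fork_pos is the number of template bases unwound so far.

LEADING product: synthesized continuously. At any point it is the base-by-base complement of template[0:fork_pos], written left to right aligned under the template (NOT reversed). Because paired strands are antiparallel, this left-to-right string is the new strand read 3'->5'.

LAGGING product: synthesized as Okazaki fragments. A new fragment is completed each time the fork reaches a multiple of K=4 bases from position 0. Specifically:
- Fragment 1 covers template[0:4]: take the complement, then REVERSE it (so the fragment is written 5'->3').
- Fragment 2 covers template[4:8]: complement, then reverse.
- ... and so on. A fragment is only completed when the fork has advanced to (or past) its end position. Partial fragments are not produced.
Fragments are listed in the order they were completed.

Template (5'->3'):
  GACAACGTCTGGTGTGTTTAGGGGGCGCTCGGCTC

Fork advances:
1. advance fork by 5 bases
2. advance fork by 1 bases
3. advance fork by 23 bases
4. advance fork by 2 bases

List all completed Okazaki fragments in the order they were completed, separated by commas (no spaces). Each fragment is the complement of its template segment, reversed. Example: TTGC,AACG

Answer: TGTC,ACGT,CCAG,CACA,TAAA,CCCC,GCGC

Derivation:
Step 1: advance 5 -> fork_pos = 0 + 5 = 5. Reached multiple(s) of 4: 4 -> fragment 1 completed (1 total).
Step 2: advance 1 -> fork_pos = 5 + 1 = 6. Next multiple of 4 is 8 (not reached); still 1 fragment(s).
Step 3: advance 23 -> fork_pos = 6 + 23 = 29. Reached multiple(s) of 4: 8, 12, 16, 20, 24, 28 -> fragments 2-7 completed (7 total).
Step 4: advance 2 -> fork_pos = 29 + 2 = 31. Next multiple of 4 is 32 (not reached); still 7 fragment(s).
Final fork_pos = 31, so 7 fragment(s) are complete. Build each: template segment -> complement -> reverse.
Fragment 1: template[0:4] = GACA -> complement CTGT -> reversed TGTC
Fragment 2: template[4:8] = ACGT -> complement TGCA -> reversed ACGT
Fragment 3: template[8:12] = CTGG -> complement GACC -> reversed CCAG
Fragment 4: template[12:16] = TGTG -> complement ACAC -> reversed CACA
Fragment 5: template[16:20] = TTTA -> complement AAAT -> reversed TAAA
Fragment 6: template[20:24] = GGGG -> complement CCCC -> reversed CCCC
Fragment 7: template[24:28] = GCGC -> complement CGCG -> reversed GCGC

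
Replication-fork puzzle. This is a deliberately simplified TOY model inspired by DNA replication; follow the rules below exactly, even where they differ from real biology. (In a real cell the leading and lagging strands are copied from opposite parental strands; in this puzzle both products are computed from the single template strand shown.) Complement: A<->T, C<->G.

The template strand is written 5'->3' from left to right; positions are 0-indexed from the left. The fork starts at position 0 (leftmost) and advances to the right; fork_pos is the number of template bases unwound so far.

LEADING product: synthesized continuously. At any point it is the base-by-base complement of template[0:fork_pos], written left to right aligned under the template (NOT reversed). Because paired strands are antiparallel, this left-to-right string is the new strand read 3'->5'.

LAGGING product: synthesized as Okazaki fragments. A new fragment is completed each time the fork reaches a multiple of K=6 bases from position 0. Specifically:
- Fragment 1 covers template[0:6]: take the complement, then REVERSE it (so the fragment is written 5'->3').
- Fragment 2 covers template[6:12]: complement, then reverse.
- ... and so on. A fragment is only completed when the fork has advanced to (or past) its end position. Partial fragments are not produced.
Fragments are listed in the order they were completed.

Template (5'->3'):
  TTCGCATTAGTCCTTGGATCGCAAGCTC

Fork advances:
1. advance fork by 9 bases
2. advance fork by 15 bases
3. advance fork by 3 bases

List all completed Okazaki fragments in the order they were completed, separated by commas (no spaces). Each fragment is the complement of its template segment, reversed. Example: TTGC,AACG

Answer: TGCGAA,GACTAA,TCCAAG,TTGCGA

Derivation:
Step 1: advance 9 -> fork_pos = 0 + 9 = 9. Reached multiple(s) of 6: 6 -> fragment 1 completed (1 total).
Step 2: advance 15 -> fork_pos = 9 + 15 = 24. Reached multiple(s) of 6: 12, 18, 24 -> fragments 2-4 completed (4 total).
Step 3: advance 3 -> fork_pos = 24 + 3 = 27. Next multiple of 6 is 30 (not reached); still 4 fragment(s).
Final fork_pos = 27, so 4 fragment(s) are complete. Build each: template segment -> complement -> reverse.
Fragment 1: template[0:6] = TTCGCA -> complement AAGCGT -> reversed TGCGAA
Fragment 2: template[6:12] = TTAGTC -> complement AATCAG -> reversed GACTAA
Fragment 3: template[12:18] = CTTGGA -> complement GAACCT -> reversed TCCAAG
Fragment 4: template[18:24] = TCGCAA -> complement AGCGTT -> reversed TTGCGA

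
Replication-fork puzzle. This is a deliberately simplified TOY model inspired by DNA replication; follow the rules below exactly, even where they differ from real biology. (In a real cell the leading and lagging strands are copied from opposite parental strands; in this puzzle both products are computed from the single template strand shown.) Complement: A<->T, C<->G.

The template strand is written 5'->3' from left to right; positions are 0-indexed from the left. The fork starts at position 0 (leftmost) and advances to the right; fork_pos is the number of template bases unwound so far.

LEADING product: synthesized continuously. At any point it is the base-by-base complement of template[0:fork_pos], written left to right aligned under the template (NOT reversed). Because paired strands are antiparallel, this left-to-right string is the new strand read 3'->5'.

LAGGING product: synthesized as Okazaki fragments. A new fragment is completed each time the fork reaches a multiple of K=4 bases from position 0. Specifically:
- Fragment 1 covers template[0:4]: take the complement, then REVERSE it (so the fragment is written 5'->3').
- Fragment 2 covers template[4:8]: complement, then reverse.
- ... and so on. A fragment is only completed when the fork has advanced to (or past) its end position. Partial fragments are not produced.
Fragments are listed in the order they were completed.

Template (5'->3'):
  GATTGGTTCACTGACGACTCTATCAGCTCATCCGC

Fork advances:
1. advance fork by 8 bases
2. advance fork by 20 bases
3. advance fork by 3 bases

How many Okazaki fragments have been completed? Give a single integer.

Answer: 7

Derivation:
Step 1: advance 8 -> fork_pos = 0 + 8 = 8. Reached multiple(s) of 4: 4, 8 -> fragments 1-2 completed (2 total).
Step 2: advance 20 -> fork_pos = 8 + 20 = 28. Reached multiple(s) of 4: 12, 16, 20, 24, 28 -> fragments 3-7 completed (7 total).
Step 3: advance 3 -> fork_pos = 28 + 3 = 31. Next multiple of 4 is 32 (not reached); still 7 fragment(s).
Check: final fork_pos = 31; the multiples of 4 that are <= 31 are 4..28 -> 31 // 4 = 7 completed fragment(s).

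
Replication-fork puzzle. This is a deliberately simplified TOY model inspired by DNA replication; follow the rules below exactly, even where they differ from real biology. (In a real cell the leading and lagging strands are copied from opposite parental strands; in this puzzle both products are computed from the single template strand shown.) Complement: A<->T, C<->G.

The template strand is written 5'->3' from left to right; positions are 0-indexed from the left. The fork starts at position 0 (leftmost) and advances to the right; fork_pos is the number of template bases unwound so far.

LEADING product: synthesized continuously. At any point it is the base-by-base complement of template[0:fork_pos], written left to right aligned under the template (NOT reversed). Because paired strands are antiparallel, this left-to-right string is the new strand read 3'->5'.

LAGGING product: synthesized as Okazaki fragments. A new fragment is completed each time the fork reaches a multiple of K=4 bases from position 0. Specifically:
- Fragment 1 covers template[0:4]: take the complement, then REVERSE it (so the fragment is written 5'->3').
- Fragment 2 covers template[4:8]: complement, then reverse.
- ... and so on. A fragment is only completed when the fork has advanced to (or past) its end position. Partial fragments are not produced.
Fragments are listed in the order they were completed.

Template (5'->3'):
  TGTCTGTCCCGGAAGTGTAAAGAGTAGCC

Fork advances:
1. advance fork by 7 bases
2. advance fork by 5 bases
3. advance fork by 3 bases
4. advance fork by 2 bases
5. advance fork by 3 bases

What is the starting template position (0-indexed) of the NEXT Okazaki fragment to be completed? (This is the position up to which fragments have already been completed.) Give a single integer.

Answer: 20

Derivation:
Step 1: advance 7 -> fork_pos = 0 + 7 = 7. Reached multiple(s) of 4: 4 -> fragment 1 completed (1 total).
Step 2: advance 5 -> fork_pos = 7 + 5 = 12. Reached multiple(s) of 4: 8, 12 -> fragments 2-3 completed (3 total).
Step 3: advance 3 -> fork_pos = 12 + 3 = 15. Next multiple of 4 is 16 (not reached); still 3 fragment(s).
Step 4: advance 2 -> fork_pos = 15 + 2 = 17. Reached multiple(s) of 4: 16 -> fragment 4 completed (4 total).
Step 5: advance 3 -> fork_pos = 17 + 3 = 20. Reached multiple(s) of 4: 20 -> fragment 5 completed (5 total).
5 fragment(s) completed, covering template[0:20] (5 x 4 = 20). The next fragment, fragment 6, covers template[20:24], so it starts at position 20.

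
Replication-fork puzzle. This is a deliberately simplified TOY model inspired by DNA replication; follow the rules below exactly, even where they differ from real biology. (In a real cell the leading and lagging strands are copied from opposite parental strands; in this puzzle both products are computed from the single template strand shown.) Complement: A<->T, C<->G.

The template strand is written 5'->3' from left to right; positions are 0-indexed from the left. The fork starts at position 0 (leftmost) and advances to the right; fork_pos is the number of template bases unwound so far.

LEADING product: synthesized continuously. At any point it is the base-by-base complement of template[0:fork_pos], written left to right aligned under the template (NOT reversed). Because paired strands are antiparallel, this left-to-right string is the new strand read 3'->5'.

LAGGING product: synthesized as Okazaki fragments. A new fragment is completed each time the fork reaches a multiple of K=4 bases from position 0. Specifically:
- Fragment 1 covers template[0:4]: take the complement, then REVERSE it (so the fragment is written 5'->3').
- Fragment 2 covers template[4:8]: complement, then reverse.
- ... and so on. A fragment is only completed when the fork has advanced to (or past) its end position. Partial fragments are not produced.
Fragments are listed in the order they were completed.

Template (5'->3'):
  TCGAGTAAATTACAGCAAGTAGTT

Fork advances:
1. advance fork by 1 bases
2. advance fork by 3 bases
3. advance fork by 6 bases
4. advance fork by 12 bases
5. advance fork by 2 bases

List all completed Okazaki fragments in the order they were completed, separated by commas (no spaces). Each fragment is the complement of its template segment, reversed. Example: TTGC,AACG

Answer: TCGA,TTAC,TAAT,GCTG,ACTT,AACT

Derivation:
Step 1: advance 1 -> fork_pos = 0 + 1 = 1. Next multiple of 4 is 4 (not reached); still 0 fragment(s).
Step 2: advance 3 -> fork_pos = 1 + 3 = 4. Reached multiple(s) of 4: 4 -> fragment 1 completed (1 total).
Step 3: advance 6 -> fork_pos = 4 + 6 = 10. Reached multiple(s) of 4: 8 -> fragment 2 completed (2 total).
Step 4: advance 12 -> fork_pos = 10 + 12 = 22. Reached multiple(s) of 4: 12, 16, 20 -> fragments 3-5 completed (5 total).
Step 5: advance 2 -> fork_pos = 22 + 2 = 24. Reached multiple(s) of 4: 24 -> fragment 6 completed (6 total).
Final fork_pos = 24, so 6 fragment(s) are complete. Build each: template segment -> complement -> reverse.
Fragment 1: template[0:4] = TCGA -> complement AGCT -> reversed TCGA
Fragment 2: template[4:8] = GTAA -> complement CATT -> reversed TTAC
Fragment 3: template[8:12] = ATTA -> complement TAAT -> reversed TAAT
Fragment 4: template[12:16] = CAGC -> complement GTCG -> reversed GCTG
Fragment 5: template[16:20] = AAGT -> complement TTCA -> reversed ACTT
Fragment 6: template[20:24] = AGTT -> complement TCAA -> reversed AACT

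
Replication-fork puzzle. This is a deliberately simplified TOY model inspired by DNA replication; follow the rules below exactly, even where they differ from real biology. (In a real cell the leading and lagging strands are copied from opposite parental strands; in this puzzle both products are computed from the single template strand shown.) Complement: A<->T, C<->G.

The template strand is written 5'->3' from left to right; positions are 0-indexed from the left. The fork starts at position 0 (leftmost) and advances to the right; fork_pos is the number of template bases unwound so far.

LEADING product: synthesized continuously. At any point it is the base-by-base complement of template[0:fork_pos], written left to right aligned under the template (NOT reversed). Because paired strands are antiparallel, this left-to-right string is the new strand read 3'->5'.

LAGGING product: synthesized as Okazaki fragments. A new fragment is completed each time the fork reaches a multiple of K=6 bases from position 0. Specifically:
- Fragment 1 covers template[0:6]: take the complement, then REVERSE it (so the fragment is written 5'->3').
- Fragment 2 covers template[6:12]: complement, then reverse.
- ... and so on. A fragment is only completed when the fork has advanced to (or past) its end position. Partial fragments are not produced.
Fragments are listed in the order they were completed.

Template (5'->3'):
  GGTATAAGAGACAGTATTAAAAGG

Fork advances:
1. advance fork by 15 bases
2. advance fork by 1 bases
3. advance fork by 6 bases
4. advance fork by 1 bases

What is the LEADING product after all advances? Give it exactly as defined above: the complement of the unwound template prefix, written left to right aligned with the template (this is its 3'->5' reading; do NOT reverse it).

Answer: CCATATTCTCTGTCATAATTTTC

Derivation:
Step 1: advance 15 -> fork_pos = 0 + 15 = 15.
Step 2: advance 1 -> fork_pos = 15 + 1 = 16.
Step 3: advance 6 -> fork_pos = 16 + 6 = 22.
Step 4: advance 1 -> fork_pos = 22 + 1 = 23.
Unwound prefix: template[0:23] = GGTATAAGAGACAGTATTAAAAG
Complement it base by base (A<->T, C<->G), keeping left-to-right order:
  [0:5] GGTAT -> CCATA
  [5:10] AAGAG -> TTCTC
  [10:15] ACAGT -> TGTCA
  [15:20] ATTAA -> TAATT
  [20:23] AAG -> TTC
Concatenate: CCATATTCTCTGTCATAATTTTC (length 23; written aligned with the template, i.e. 3'->5').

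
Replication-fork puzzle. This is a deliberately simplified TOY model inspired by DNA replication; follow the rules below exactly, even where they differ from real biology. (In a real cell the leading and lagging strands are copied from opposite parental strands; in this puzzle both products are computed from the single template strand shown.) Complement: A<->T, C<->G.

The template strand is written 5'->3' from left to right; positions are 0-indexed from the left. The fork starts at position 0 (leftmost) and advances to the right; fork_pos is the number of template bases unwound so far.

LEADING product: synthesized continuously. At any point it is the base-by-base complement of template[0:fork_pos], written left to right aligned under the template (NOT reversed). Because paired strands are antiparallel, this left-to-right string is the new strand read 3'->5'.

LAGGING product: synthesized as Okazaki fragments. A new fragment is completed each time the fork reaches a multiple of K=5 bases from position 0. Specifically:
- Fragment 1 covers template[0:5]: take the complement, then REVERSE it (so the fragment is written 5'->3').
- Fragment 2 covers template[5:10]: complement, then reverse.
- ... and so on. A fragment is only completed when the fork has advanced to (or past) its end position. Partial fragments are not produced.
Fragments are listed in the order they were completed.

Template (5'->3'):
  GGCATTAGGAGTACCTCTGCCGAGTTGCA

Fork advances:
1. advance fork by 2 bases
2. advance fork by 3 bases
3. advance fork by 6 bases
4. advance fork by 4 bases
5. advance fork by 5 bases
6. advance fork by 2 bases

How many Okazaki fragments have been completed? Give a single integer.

Answer: 4

Derivation:
Step 1: advance 2 -> fork_pos = 0 + 2 = 2. Next multiple of 5 is 5 (not reached); still 0 fragment(s).
Step 2: advance 3 -> fork_pos = 2 + 3 = 5. Reached multiple(s) of 5: 5 -> fragment 1 completed (1 total).
Step 3: advance 6 -> fork_pos = 5 + 6 = 11. Reached multiple(s) of 5: 10 -> fragment 2 completed (2 total).
Step 4: advance 4 -> fork_pos = 11 + 4 = 15. Reached multiple(s) of 5: 15 -> fragment 3 completed (3 total).
Step 5: advance 5 -> fork_pos = 15 + 5 = 20. Reached multiple(s) of 5: 20 -> fragment 4 completed (4 total).
Step 6: advance 2 -> fork_pos = 20 + 2 = 22. Next multiple of 5 is 25 (not reached); still 4 fragment(s).
Check: final fork_pos = 22; the multiples of 5 that are <= 22 are 5..20 -> 22 // 5 = 4 completed fragment(s).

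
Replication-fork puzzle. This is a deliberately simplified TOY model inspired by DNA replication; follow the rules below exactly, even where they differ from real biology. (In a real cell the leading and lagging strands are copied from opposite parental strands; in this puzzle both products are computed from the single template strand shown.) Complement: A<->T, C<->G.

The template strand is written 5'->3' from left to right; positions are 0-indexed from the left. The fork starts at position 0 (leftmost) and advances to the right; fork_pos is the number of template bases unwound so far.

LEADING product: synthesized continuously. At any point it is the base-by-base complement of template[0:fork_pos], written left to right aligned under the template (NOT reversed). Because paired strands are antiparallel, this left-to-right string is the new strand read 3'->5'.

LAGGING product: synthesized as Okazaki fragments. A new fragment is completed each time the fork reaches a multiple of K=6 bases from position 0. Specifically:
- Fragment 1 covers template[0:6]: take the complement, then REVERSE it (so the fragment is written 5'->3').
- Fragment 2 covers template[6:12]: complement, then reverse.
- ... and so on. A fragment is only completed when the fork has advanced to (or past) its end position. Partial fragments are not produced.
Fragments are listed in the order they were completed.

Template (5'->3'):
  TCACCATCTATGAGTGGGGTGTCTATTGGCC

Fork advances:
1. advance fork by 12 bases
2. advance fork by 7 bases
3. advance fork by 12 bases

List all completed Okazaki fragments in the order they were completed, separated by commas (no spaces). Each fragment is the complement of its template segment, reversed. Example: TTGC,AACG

Step 1: advance 12 -> fork_pos = 0 + 12 = 12. Reached multiple(s) of 6: 6, 12 -> fragments 1-2 completed (2 total).
Step 2: advance 7 -> fork_pos = 12 + 7 = 19. Reached multiple(s) of 6: 18 -> fragment 3 completed (3 total).
Step 3: advance 12 -> fork_pos = 19 + 12 = 31. Reached multiple(s) of 6: 24, 30 -> fragments 4-5 completed (5 total).
Final fork_pos = 31, so 5 fragment(s) are complete. Build each: template segment -> complement -> reverse.
Fragment 1: template[0:6] = TCACCA -> complement AGTGGT -> reversed TGGTGA
Fragment 2: template[6:12] = TCTATG -> complement AGATAC -> reversed CATAGA
Fragment 3: template[12:18] = AGTGGG -> complement TCACCC -> reversed CCCACT
Fragment 4: template[18:24] = GTGTCT -> complement CACAGA -> reversed AGACAC
Fragment 5: template[24:30] = ATTGGC -> complement TAACCG -> reversed GCCAAT

Answer: TGGTGA,CATAGA,CCCACT,AGACAC,GCCAAT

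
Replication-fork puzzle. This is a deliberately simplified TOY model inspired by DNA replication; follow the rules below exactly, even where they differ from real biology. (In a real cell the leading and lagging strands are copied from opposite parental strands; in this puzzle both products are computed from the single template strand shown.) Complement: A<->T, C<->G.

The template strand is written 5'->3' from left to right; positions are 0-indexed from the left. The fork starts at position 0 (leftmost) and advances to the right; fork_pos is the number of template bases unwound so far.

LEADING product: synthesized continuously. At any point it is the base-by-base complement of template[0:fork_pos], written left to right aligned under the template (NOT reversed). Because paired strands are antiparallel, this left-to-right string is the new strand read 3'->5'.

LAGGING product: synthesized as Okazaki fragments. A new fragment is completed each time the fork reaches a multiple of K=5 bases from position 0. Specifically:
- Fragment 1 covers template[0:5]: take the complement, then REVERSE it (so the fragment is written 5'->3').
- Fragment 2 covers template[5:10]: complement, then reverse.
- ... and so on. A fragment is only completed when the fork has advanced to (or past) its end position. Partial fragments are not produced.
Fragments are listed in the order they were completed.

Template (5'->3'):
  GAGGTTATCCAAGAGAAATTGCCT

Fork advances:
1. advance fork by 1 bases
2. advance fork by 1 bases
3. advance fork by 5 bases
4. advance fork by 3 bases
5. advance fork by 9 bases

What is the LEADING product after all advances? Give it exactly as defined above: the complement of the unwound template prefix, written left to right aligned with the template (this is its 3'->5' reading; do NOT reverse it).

Answer: CTCCAATAGGTTCTCTTTA

Derivation:
Step 1: advance 1 -> fork_pos = 0 + 1 = 1.
Step 2: advance 1 -> fork_pos = 1 + 1 = 2.
Step 3: advance 5 -> fork_pos = 2 + 5 = 7.
Step 4: advance 3 -> fork_pos = 7 + 3 = 10.
Step 5: advance 9 -> fork_pos = 10 + 9 = 19.
Unwound prefix: template[0:19] = GAGGTTATCCAAGAGAAAT
Complement it base by base (A<->T, C<->G), keeping left-to-right order:
  [0:5] GAGGT -> CTCCA
  [5:10] TATCC -> ATAGG
  [10:15] AAGAG -> TTCTC
  [15:19] AAAT -> TTTA
Concatenate: CTCCAATAGGTTCTCTTTA (length 19; written aligned with the template, i.e. 3'->5').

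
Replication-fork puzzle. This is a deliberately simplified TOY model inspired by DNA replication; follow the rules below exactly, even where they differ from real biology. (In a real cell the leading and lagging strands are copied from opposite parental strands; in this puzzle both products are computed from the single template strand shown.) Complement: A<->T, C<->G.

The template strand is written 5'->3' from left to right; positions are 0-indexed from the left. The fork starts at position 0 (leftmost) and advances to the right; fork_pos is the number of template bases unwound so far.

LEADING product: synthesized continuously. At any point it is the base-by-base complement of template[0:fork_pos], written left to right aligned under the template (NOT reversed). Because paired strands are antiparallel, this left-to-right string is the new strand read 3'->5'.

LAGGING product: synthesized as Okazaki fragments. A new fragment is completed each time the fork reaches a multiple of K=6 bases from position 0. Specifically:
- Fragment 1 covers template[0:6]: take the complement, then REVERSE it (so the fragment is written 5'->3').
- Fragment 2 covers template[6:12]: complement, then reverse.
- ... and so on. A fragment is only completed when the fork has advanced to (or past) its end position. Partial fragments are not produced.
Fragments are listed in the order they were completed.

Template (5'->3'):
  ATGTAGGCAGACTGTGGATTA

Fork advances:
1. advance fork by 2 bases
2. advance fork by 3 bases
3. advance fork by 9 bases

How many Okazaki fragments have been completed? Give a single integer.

Answer: 2

Derivation:
Step 1: advance 2 -> fork_pos = 0 + 2 = 2. Next multiple of 6 is 6 (not reached); still 0 fragment(s).
Step 2: advance 3 -> fork_pos = 2 + 3 = 5. Next multiple of 6 is 6 (not reached); still 0 fragment(s).
Step 3: advance 9 -> fork_pos = 5 + 9 = 14. Reached multiple(s) of 6: 6, 12 -> fragments 1-2 completed (2 total).
Check: final fork_pos = 14; the multiples of 6 that are <= 14 are 6..12 -> 14 // 6 = 2 completed fragment(s).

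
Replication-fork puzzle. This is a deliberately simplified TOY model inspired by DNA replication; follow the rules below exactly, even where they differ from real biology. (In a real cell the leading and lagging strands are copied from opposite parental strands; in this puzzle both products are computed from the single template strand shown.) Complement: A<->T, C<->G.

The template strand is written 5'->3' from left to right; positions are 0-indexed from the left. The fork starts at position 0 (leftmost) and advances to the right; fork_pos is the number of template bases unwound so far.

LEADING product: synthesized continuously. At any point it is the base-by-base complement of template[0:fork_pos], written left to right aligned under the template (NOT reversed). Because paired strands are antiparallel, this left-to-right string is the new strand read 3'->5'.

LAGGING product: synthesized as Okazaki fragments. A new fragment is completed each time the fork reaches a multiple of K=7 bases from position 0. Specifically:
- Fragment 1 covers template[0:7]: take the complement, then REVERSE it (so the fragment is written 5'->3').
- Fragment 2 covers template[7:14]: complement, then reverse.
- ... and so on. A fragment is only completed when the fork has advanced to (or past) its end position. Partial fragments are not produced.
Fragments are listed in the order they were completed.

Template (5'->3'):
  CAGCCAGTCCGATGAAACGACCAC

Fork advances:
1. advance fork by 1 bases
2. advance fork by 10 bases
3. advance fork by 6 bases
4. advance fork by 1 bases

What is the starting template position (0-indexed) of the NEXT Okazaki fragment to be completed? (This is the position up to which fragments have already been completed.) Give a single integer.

Answer: 14

Derivation:
Step 1: advance 1 -> fork_pos = 0 + 1 = 1. Next multiple of 7 is 7 (not reached); still 0 fragment(s).
Step 2: advance 10 -> fork_pos = 1 + 10 = 11. Reached multiple(s) of 7: 7 -> fragment 1 completed (1 total).
Step 3: advance 6 -> fork_pos = 11 + 6 = 17. Reached multiple(s) of 7: 14 -> fragment 2 completed (2 total).
Step 4: advance 1 -> fork_pos = 17 + 1 = 18. Next multiple of 7 is 21 (not reached); still 2 fragment(s).
2 fragment(s) completed, covering template[0:14] (2 x 7 = 14). The next fragment, fragment 3, covers template[14:21], so it starts at position 14.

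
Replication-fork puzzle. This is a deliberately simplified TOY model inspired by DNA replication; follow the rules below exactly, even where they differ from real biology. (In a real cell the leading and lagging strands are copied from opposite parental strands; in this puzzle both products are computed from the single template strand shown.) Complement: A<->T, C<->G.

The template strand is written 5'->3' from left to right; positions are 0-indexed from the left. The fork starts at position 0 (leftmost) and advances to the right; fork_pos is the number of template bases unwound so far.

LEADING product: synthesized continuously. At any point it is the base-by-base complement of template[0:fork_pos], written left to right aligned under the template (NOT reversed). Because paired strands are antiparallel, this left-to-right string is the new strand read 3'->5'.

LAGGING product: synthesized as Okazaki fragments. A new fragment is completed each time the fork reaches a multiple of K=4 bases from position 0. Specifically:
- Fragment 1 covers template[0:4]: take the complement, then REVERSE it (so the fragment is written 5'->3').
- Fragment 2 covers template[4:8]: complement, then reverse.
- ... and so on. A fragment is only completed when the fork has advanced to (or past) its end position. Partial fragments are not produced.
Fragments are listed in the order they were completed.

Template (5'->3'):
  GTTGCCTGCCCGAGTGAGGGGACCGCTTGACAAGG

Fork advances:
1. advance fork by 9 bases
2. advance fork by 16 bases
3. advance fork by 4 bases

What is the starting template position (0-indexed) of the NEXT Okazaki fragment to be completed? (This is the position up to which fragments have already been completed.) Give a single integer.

Answer: 28

Derivation:
Step 1: advance 9 -> fork_pos = 0 + 9 = 9. Reached multiple(s) of 4: 4, 8 -> fragments 1-2 completed (2 total).
Step 2: advance 16 -> fork_pos = 9 + 16 = 25. Reached multiple(s) of 4: 12, 16, 20, 24 -> fragments 3-6 completed (6 total).
Step 3: advance 4 -> fork_pos = 25 + 4 = 29. Reached multiple(s) of 4: 28 -> fragment 7 completed (7 total).
7 fragment(s) completed, covering template[0:28] (7 x 4 = 28). The next fragment, fragment 8, covers template[28:32], so it starts at position 28.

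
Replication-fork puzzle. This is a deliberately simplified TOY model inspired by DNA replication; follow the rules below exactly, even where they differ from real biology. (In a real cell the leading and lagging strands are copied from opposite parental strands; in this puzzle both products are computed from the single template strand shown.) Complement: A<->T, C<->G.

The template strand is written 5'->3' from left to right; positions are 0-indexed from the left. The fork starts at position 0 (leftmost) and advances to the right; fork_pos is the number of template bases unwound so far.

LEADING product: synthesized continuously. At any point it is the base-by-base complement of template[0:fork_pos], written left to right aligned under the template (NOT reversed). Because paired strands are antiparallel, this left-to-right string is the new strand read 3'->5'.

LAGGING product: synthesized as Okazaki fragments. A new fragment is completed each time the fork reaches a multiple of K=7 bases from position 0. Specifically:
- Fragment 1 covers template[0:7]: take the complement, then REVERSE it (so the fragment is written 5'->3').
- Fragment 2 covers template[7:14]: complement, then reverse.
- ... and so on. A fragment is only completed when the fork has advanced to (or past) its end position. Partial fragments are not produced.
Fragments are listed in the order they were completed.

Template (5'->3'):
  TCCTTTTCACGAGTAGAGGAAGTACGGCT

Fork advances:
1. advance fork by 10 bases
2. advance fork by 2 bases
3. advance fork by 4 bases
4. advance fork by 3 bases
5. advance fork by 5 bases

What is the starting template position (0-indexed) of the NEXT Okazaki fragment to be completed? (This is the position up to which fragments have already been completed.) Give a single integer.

Answer: 21

Derivation:
Step 1: advance 10 -> fork_pos = 0 + 10 = 10. Reached multiple(s) of 7: 7 -> fragment 1 completed (1 total).
Step 2: advance 2 -> fork_pos = 10 + 2 = 12. Next multiple of 7 is 14 (not reached); still 1 fragment(s).
Step 3: advance 4 -> fork_pos = 12 + 4 = 16. Reached multiple(s) of 7: 14 -> fragment 2 completed (2 total).
Step 4: advance 3 -> fork_pos = 16 + 3 = 19. Next multiple of 7 is 21 (not reached); still 2 fragment(s).
Step 5: advance 5 -> fork_pos = 19 + 5 = 24. Reached multiple(s) of 7: 21 -> fragment 3 completed (3 total).
3 fragment(s) completed, covering template[0:21] (3 x 7 = 21). The next fragment, fragment 4, covers template[21:28], so it starts at position 21.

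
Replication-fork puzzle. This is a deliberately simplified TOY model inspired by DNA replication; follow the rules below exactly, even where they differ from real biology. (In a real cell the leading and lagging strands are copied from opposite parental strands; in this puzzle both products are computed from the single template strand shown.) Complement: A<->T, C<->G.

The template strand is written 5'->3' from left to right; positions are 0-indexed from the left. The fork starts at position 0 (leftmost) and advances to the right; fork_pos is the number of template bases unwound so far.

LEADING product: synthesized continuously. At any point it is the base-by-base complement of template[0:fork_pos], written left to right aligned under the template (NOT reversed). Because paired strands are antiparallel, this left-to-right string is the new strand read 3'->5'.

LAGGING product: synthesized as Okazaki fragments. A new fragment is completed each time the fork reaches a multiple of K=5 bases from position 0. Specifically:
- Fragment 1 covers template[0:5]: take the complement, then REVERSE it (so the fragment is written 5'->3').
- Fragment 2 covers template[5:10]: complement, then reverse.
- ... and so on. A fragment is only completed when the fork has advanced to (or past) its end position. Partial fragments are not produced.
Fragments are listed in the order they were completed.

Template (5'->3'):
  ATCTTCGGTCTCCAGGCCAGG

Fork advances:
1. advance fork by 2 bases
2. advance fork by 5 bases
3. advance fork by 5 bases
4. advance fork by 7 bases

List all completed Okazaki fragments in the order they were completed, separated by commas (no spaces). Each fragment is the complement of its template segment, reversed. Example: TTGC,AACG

Answer: AAGAT,GACCG,CTGGA

Derivation:
Step 1: advance 2 -> fork_pos = 0 + 2 = 2. Next multiple of 5 is 5 (not reached); still 0 fragment(s).
Step 2: advance 5 -> fork_pos = 2 + 5 = 7. Reached multiple(s) of 5: 5 -> fragment 1 completed (1 total).
Step 3: advance 5 -> fork_pos = 7 + 5 = 12. Reached multiple(s) of 5: 10 -> fragment 2 completed (2 total).
Step 4: advance 7 -> fork_pos = 12 + 7 = 19. Reached multiple(s) of 5: 15 -> fragment 3 completed (3 total).
Final fork_pos = 19, so 3 fragment(s) are complete. Build each: template segment -> complement -> reverse.
Fragment 1: template[0:5] = ATCTT -> complement TAGAA -> reversed AAGAT
Fragment 2: template[5:10] = CGGTC -> complement GCCAG -> reversed GACCG
Fragment 3: template[10:15] = TCCAG -> complement AGGTC -> reversed CTGGA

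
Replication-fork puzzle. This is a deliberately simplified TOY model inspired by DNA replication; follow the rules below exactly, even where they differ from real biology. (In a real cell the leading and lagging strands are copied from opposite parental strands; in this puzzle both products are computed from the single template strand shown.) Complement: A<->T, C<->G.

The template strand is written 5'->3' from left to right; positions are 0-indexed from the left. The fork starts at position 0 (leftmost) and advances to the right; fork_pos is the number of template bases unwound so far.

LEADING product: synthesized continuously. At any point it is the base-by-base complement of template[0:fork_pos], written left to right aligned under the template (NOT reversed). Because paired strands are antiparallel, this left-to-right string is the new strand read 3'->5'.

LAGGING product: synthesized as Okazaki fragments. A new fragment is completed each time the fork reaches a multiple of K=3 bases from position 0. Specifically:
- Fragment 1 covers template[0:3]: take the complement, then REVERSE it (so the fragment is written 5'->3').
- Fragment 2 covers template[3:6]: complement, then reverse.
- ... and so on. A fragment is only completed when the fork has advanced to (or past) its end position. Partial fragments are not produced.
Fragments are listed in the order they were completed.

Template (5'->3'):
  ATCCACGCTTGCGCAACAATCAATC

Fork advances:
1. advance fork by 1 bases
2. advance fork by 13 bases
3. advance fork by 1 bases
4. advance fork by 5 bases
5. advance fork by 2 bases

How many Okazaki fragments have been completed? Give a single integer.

Answer: 7

Derivation:
Step 1: advance 1 -> fork_pos = 0 + 1 = 1. Next multiple of 3 is 3 (not reached); still 0 fragment(s).
Step 2: advance 13 -> fork_pos = 1 + 13 = 14. Reached multiple(s) of 3: 3, 6, 9, 12 -> fragments 1-4 completed (4 total).
Step 3: advance 1 -> fork_pos = 14 + 1 = 15. Reached multiple(s) of 3: 15 -> fragment 5 completed (5 total).
Step 4: advance 5 -> fork_pos = 15 + 5 = 20. Reached multiple(s) of 3: 18 -> fragment 6 completed (6 total).
Step 5: advance 2 -> fork_pos = 20 + 2 = 22. Reached multiple(s) of 3: 21 -> fragment 7 completed (7 total).
Check: final fork_pos = 22; the multiples of 3 that are <= 22 are 3..21 -> 22 // 3 = 7 completed fragment(s).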